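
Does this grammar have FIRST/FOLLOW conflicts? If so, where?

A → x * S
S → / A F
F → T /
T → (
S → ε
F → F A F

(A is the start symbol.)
No FIRST/FOLLOW conflicts.

A FIRST/FOLLOW conflict occurs when a non-terminal N has a nullable alternative N → β (β ⇒* ε) and another alternative N → α with FIRST(α) ∩ FOLLOW(N) ≠ ∅: on such a lookahead the parser cannot decide between expanding α and letting N vanish via β.

Nullable non-terminals: S.

S: nullable alternative(s) S → ε; FOLLOW(S) = { $, '(' }
  S → / A F: FIRST \ {ε} = { '/' } — disjoint from FOLLOW(S)
  S → ε: FIRST \ {ε} = { } — this is the only nullable alternative, skip

A, F, T have no nullable alternative, so no FIRST/FOLLOW check is needed there.

No FIRST/FOLLOW conflicts found.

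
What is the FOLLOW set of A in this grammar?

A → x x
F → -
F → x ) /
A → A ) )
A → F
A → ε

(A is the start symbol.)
{ $, ')' }

To compute FOLLOW(A), find every occurrence of A on a right-hand side N → α A β: add FIRST(β) \ {ε}, and if β is empty or nullable also add FOLLOW(N). Iterate to a fixed point.

A is the start symbol, so $ ∈ FOLLOW(A).
In A → A ) ): A is followed by ')' ')', add FIRST(')' ')') \ {ε} = { ')' }

Taking the union: FOLLOW(A) = { $, ')' }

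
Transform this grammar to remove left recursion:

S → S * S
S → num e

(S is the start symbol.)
S → num e S'
S' → * S S'
S' → ε

S is directly left-recursive. The standard transformation for
  A → A α₁ | ... | A α_m | β₁ | ... | β_n
is
  A  → β₁ A' | ... | β_n A'
  A' → α₁ A' | ... | α_m A' | ε

S → num e becomes S → num e S'
S → S * S becomes S' → * S S'
Add S' → ε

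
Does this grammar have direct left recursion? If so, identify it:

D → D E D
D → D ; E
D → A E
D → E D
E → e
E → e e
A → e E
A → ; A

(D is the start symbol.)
Yes, D is left-recursive

Direct left recursion occurs when N → N α for some non-terminal N (the right-hand side begins with the left-hand side itself).

D → D E D: LEFT RECURSIVE (starts with D)
D → D ; E: LEFT RECURSIVE (starts with D)
D → A E: starts with A
D → E D: starts with E
E → e: starts with e
E → e e: starts with e
A → e E: starts with e
A → ; A: starts with ';'

The grammar has direct left recursion on: D.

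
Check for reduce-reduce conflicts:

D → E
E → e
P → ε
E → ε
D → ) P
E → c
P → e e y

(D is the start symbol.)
No reduce-reduce conflicts

Augment with D' → D and build the canonical LR(0) collection (I0 = CLOSURE({[D' → . D]}), then GOTO on every symbol after a dot until no new states appear). It has 10 states:
  I0: { [D → . ) P], [D → . E], [D' → . D], [E → . c], [E → . e], [E → .] }  — shift, reduce
  I1: { [D → ) . P], [P → . e e y], [P → .] }  — shift, reduce
  I2: { [D' → D .] }  — accept
  I3: { [D → E .] }  — reduce
  I4: { [E → c .] }  — reduce
  I5: { [E → e .] }  — reduce
  I6: { [D → ) P .] }  — reduce
  I7: { [P → e . e y] }  — shift
  I8: { [P → e e . y] }  — shift
  I9: { [P → e e y .] }  — reduce

No state contains more than one complete item.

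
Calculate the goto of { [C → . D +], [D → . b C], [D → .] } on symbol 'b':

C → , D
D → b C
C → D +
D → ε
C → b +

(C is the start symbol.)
{ [C → . , D], [C → . D +], [C → . b +], [D → . b C], [D → .], [D → b . C] }

GOTO(I, 'b') = CLOSURE({ [A → αX.β] : [A → α.Xβ] ∈ I, X = 'b' })

Items with dot before 'b', with the dot advanced:
  [D → . b C] → [D → b . C]
Closure of the advanced items:
  [D → b . C] has the dot before C: add [C → . , D], [C → . D +], [C → . b +]
  [C → . D +] has the dot before D: add [D → . b C], [D → .]

GOTO = { [C → . , D], [C → . D +], [C → . b +], [D → . b C], [D → .], [D → b . C] }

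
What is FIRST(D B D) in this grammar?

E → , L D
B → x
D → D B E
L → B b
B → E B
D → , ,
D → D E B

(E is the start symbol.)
{ ',' }

FIRST sets of the non-terminals involved (from the grammar, by fixed-point iteration):
  FIRST(D) = { ',' }

To compute FIRST(D B D), process the symbols left to right:
Symbol D is a non-terminal. Add FIRST(D) \ {ε} = { ',' }
D is not nullable (ε ∉ FIRST(D)), so stop here.
FIRST(D B D) = { ',' }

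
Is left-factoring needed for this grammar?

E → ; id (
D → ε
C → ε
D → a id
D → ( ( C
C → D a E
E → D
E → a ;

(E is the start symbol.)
No, left-factoring is not needed

Left-factoring is needed when two productions for the same non-terminal
share a common prefix on the right-hand side.

Productions for E:
  E → ; id (
  E → D
  E → a ;
Productions for D:
  D → ε
  D → a id
  D → ( ( C
Productions for C:
  C → ε
  C → D a E

No common prefixes found.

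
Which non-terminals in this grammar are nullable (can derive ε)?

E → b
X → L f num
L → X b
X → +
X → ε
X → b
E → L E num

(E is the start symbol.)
{ 'X' }

ε-productions: X → ε
So X is immediately nullable.
No further non-terminal can be added: every production for the remaining non-terminals contains a terminal or a non-nullable non-terminal.
Nullable = { 'X' }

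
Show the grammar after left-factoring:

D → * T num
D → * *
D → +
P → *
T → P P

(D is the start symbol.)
D → * D'
D' → T num
D' → *
D → +
P → *
T → P P

Left-factoring transforms A → αβ₁ | αβ₂ into A → αA' and A' → β₁ | β₂
(α is the longest common prefix among the alternatives). Repeat until
no nonterminal has two alternatives with a common prefix.

Round 1: D has alternatives sharing prefix '*'. Introduce D': D → * D'
  Add: D' → T num
  Add: D' → *

No remaining common prefixes — done.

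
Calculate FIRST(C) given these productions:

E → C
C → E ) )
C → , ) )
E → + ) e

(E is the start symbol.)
To compute FIRST(C), examine every production with C on the left-hand side, reading each right-hand side left to right until a non-nullable symbol is reached.

FIRST sets of the other non-terminals involved (by the same procedure, iterated to a fixed point):
  FIRST(E) = { '+', ',' }

From C → E ) ):
  - E is a non-terminal: add FIRST(E) \ {ε} = { '+', ',' }
    E is not nullable, so stop
From C → , ) ):
  - ',' is a terminal: add ',' and stop

Collecting: FIRST(C) = { '+', ',' }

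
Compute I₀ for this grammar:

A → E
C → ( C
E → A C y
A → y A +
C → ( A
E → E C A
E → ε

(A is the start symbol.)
First, augment the grammar with A' → A
I₀ = CLOSURE({ [A' → . A] }):
  [A' → . A] has the dot before A: add [A → . E], [A → . y A +]
  [A → . E] has the dot before E: add [E → . A C y], [E → . E C A], [E → .]
No further items can be added.

I₀ = { [A → . E], [A → . y A +], [A' → . A], [E → . A C y], [E → . E C A], [E → .] }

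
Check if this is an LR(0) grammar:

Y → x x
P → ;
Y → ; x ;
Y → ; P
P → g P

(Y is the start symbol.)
Augment with Y' → Y and build the canonical LR(0) collection (I0 = CLOSURE({[Y' → . Y]}), then GOTO on every symbol after a dot until no new states appear). It has 11 states:
  I0: { [Y → . ; P], [Y → . ; x ;], [Y → . x x], [Y' → . Y] }  — shift
  I1: { [P → . ;], [P → . g P], [Y → ; . P], [Y → ; . x ;] }  — shift
  I2: { [Y' → Y .] }  — accept
  I3: { [Y → x . x] }  — shift
  I4: { [Y → x x .] }  — reduce
  I5: { [P → ; .] }  — reduce
  I6: { [Y → ; P .] }  — reduce
  I7: { [P → . ;], [P → . g P], [P → g . P] }  — shift
  I8: { [Y → ; x . ;] }  — shift
  I9: { [Y → ; x ; .] }  — reduce
  I10: { [P → g P .] }  — reduce

Every state is either a pure shift/goto state or contains exactly one complete item and nothing to shift — no conflicts. The grammar is LR(0).

Answer: Yes, the grammar is LR(0)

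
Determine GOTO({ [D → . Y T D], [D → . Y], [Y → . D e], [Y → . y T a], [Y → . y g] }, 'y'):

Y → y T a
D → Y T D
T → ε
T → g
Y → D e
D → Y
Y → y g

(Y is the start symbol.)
GOTO(I, 'y') = CLOSURE({ [A → αX.β] : [A → α.Xβ] ∈ I, X = 'y' })

Items with dot before 'y', with the dot advanced:
  [Y → . y T a] → [Y → y . T a]
  [Y → . y g] → [Y → y . g]
Closure of the advanced items:
  [Y → y . T a] has the dot before T: add [T → .], [T → . g]

GOTO = { [T → . g], [T → .], [Y → y . T a], [Y → y . g] }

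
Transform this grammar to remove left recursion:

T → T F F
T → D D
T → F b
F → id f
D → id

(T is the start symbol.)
T → D D T'
T → F b T'
T' → F F T'
T' → ε
F → id f
D → id

T is directly left-recursive. The standard transformation for
  A → A α₁ | ... | A α_m | β₁ | ... | β_n
is
  A  → β₁ A' | ... | β_n A'
  A' → α₁ A' | ... | α_m A' | ε

T → D D becomes T → D D T'
T → F b becomes T → F b T'
T → T F F becomes T' → F F T'
Add T' → ε

Productions for other non-terminals are unchanged:
  F → id f
  D → id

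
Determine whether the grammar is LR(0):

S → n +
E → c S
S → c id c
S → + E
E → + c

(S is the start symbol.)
A grammar is LR(0) if no state in the canonical LR(0) collection has:
  - both a shift item (dot before a terminal) and a complete item (shift-reduce conflict), or
  - two or more complete items (reduce-reduce conflict; the accept item [S' → S .] counts as a complete item here).

Augment with S' → S and build the canonical LR(0) collection (I0 = CLOSURE({[S' → . S]}), then GOTO on every symbol after a dot until no new states appear). It has 13 states:
  I0: { [S → . + E], [S → . c id c], [S → . n +], [S' → . S] }  — shift
  I1: { [E → . + c], [E → . c S], [S → + . E] }  — shift
  I2: { [S' → S .] }  — accept
  I3: { [S → c . id c] }  — shift
  I4: { [S → n . +] }  — shift
  I5: { [S → n + .] }  — reduce
  I6: { [S → c id . c] }  — shift
  I7: { [S → c id c .] }  — reduce
  I8: { [E → + . c] }  — shift
  I9: { [S → + E .] }  — reduce
  I10: { [E → c . S], [S → . + E], [S → . c id c], [S → . n +] }  — shift
  I11: { [E → c S .] }  — reduce
  I12: { [E → + c .] }  — reduce

Every state is either a pure shift/goto state or contains exactly one complete item and nothing to shift — no conflicts. The grammar is LR(0).

Answer: Yes, the grammar is LR(0)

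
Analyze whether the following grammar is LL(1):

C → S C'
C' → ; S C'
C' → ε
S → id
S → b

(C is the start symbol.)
Yes, the grammar is LL(1).

Relevant sets:
  FOLLOW(C') = { $ }

For C':
  PREDICT(C' → ';' S C') = { ';' }
  PREDICT(C' → ε) = { $ }
For S:
  PREDICT(S → id) = { 'id' }
  PREDICT(S → b) = { 'b' }
C has a single production, so nothing to check there.

All predict sets are disjoint. The grammar IS LL(1).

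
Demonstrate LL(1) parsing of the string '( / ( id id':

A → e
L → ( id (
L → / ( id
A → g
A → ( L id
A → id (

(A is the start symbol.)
Stack is shown with the top on the left.

Stack        Input          Action
----------------------------------
A $          ( / ( id id $  output A → ( L id
( L id $     ( / ( id id $  match '('
L id $       / ( id id $    output L → / ( id
/ ( id id $  / ( id id $    match '/'
( id id $    ( id id $      match '('
id id $      id id $        match 'id'
id $         id $           match 'id'
$            $              accept

The string is accepted.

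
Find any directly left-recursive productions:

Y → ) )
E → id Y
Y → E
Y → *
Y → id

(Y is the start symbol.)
Y → ) ): starts with ')'
E → id Y: starts with id
Y → E: starts with E
Y → *: starts with '*'
Y → id: starts with id

No direct left recursion found.

Answer: No direct left recursion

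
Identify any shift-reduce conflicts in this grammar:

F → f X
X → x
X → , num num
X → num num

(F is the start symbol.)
A shift-reduce conflict occurs when an LR(0) state has both:
  - a complete (reduce) item [A → α .] (dot at the end), and
  - a shift item [B → β . c γ] (dot before a terminal).

Augment with F' → F and build the canonical LR(0) collection (I0 = CLOSURE({[F' → . F]}), then GOTO on every symbol after a dot until no new states appear). It has 10 states:
  I0: { [F → . f X], [F' → . F] }  — shift
  I1: { [F' → F .] }  — accept
  I2: { [F → f . X], [X → . , num num], [X → . num num], [X → . x] }  — shift
  I3: { [X → , . num num] }  — shift
  I4: { [F → f X .] }  — reduce
  I5: { [X → num . num] }  — shift
  I6: { [X → x .] }  — reduce
  I7: { [X → num num .] }  — reduce
  I8: { [X → , num . num] }  — shift
  I9: { [X → , num num .] }  — reduce

No state contains both a complete item and a shift item.

Answer: No shift-reduce conflicts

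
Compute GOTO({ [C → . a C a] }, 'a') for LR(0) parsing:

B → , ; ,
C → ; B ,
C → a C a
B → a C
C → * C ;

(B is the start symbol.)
{ [C → . * C ;], [C → . ; B ,], [C → . a C a], [C → a . C a] }

GOTO(I, 'a') = CLOSURE({ [A → αX.β] : [A → α.Xβ] ∈ I, X = 'a' })

Items with dot before 'a', with the dot advanced:
  [C → . a C a] → [C → a . C a]
Closure of the advanced items:
  [C → a . C a] has the dot before C: add [C → . ; B ,], [C → . a C a], [C → . * C ;]

GOTO = { [C → . * C ;], [C → . ; B ,], [C → . a C a], [C → a . C a] }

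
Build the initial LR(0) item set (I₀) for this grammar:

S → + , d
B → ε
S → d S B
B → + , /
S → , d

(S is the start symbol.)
First, augment the grammar with S' → S
I₀ = CLOSURE({ [S' → . S] }):
  [S' → . S] has the dot before S: add [S → . + , d], [S → . d S B], [S → . , d]
No further items can be added.

I₀ = { [S → . + , d], [S → . , d], [S → . d S B], [S' → . S] }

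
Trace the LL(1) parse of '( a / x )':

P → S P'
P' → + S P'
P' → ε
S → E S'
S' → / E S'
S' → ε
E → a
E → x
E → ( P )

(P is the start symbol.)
Stack is shown with the top on the left.

Stack                Input        Action
----------------------------------------
P $                  ( a / x ) $  output P → S P'
S P' $               ( a / x ) $  output S → E S'
E S' P' $            ( a / x ) $  output E → ( P )
( P ) S' P' $        ( a / x ) $  match '('
P ) S' P' $          a / x ) $    output P → S P'
S P' ) S' P' $       a / x ) $    output S → E S'
E S' P' ) S' P' $    a / x ) $    output E → a
a S' P' ) S' P' $    a / x ) $    match 'a'
S' P' ) S' P' $      / x ) $      output S' → / E S'
/ E S' P' ) S' P' $  / x ) $      match '/'
E S' P' ) S' P' $    x ) $        output E → x
x S' P' ) S' P' $    x ) $        match 'x'
S' P' ) S' P' $      ) $          output S' → ε
P' ) S' P' $         ) $          output P' → ε
) S' P' $            ) $          match ')'
S' P' $              $            output S' → ε
P' $                 $            output P' → ε
$                    $            accept

The string is accepted.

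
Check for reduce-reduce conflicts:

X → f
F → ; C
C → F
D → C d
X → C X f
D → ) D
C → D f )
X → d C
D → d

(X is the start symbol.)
Yes — I15: [D → C d .] vs [D → d .]

Augment with X' → X and build the canonical LR(0) collection (I0 = CLOSURE({[X' → . X]}), then GOTO on every symbol after a dot until no new states appear). It has 20 states:
  I0: { [C → . D f )], [C → . F], [D → . ) D], [D → . C d], [D → . d], [F → . ; C], [X → . C X f], [X → . d C], [X → . f], [X' → . X] }  — shift
  I1: { [C → . D f )], [C → . F], [D → ) . D], [D → . ) D], [D → . C d], [D → . d], [F → . ; C] }  — shift
  I2: { [C → . D f )], [C → . F], [D → . ) D], [D → . C d], [D → . d], [F → . ; C], [F → ; . C] }  — shift
  I3: { [C → . D f )], [C → . F], [D → . ) D], [D → . C d], [D → . d], [D → C . d], [F → . ; C], [X → . C X f], [X → . d C], [X → . f], [X → C . X f] }  — shift
  I4: { [C → D . f )] }  — shift
  I5: { [C → F .] }  — reduce
  I6: { [X' → X .] }  — accept
  I7: { [C → . D f )], [C → . F], [D → . ) D], [D → . C d], [D → . d], [D → d .], [F → . ; C], [X → d . C] }  — shift, reduce
  I8: { [X → f .] }  — reduce
  I9: { [D → C . d], [X → d C .] }  — shift, reduce
  I10: { [D → d .] }  — reduce
  I11: { [D → C d .] }  — reduce
  I12: { [C → D f . )] }  — shift
  I13: { [C → D f ) .] }  — reduce
  I14: { [X → C X . f] }  — shift
  I15: { [C → . D f )], [C → . F], [D → . ) D], [D → . C d], [D → . d], [D → C d .], [D → d .], [F → . ; C], [X → d . C] }  — shift, 2 reduces
  I16: { [X → C X f .] }  — reduce
  I17: { [D → C . d], [F → ; C .] }  — shift, reduce
  I18: { [D → C . d] }  — shift
  I19: { [C → D . f )], [D → ) D .] }  — shift, reduce

I15 contains complete items [D → C d .], [D → d .] — reduce-reduce conflict.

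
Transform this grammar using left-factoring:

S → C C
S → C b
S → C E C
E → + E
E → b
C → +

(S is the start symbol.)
S → C S'
S' → C
S' → b
S' → E C
E → + E
E → b
C → +

Left-factoring transforms A → αβ₁ | αβ₂ into A → αA' and A' → β₁ | β₂
(α is the longest common prefix among the alternatives). Repeat until
no nonterminal has two alternatives with a common prefix.

Round 1: S has alternatives sharing prefix 'C'. Introduce S': S → C S'
  Add: S' → C
  Add: S' → b
  Add: S' → E C

No remaining common prefixes — done.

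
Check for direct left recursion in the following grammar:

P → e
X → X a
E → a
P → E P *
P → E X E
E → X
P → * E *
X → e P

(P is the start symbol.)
Yes, X is left-recursive

P → e: starts with e
X → X a: LEFT RECURSIVE (starts with X)
E → a: starts with a
P → E P *: starts with E
P → E X E: starts with E
E → X: starts with X
P → * E *: starts with '*'
X → e P: starts with e

The grammar has direct left recursion on: X.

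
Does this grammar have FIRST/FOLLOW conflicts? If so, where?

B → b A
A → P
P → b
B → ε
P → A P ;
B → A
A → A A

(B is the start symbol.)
Nullable non-terminals: B.
FIRST sets used below: FIRST(A) = { 'b' }

B: nullable alternative(s) B → ε; FOLLOW(B) = { $ }
  B → b A: FIRST \ {ε} = { 'b' } — disjoint from FOLLOW(B)
  B → ε: FIRST \ {ε} = { } — this is the only nullable alternative, skip
  B → A: FIRST \ {ε} = { 'b' } — disjoint from FOLLOW(B)

A, P have no nullable alternative, so no FIRST/FOLLOW check is needed there.

No FIRST/FOLLOW conflicts found.

Answer: No FIRST/FOLLOW conflicts.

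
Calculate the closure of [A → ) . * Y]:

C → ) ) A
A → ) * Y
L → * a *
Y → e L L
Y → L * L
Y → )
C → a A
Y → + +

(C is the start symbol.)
{ [A → ) . * Y] }

To compute CLOSURE, for each item [A → α.Bβ] where B is a non-terminal, add [B → .γ] for all productions B → γ; repeat for the newly added items until nothing changes.

Start with: [A → ) . * Y]
The dot precedes the terminal '*', so nothing is added.

CLOSURE = { [A → ) . * Y] }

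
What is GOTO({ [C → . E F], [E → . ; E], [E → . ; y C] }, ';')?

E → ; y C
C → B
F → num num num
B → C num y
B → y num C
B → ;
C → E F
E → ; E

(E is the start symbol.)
GOTO(I, ';') = CLOSURE({ [A → αX.β] : [A → α.Xβ] ∈ I, X = ';' })

Items with dot before ';', with the dot advanced:
  [E → . ; E] → [E → ; . E]
  [E → . ; y C] → [E → ; . y C]
Closure of the advanced items:
  [E → ; . E] has the dot before E: add [E → . ; y C], [E → . ; E]

GOTO = { [E → . ; E], [E → . ; y C], [E → ; . E], [E → ; . y C] }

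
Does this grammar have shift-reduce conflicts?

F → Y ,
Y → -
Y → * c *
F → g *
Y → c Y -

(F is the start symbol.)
No shift-reduce conflicts

A shift-reduce conflict occurs when an LR(0) state has both:
  - a complete (reduce) item [A → α .] (dot at the end), and
  - a shift item [B → β . c γ] (dot before a terminal).

Augment with F' → F and build the canonical LR(0) collection (I0 = CLOSURE({[F' → . F]}), then GOTO on every symbol after a dot until no new states appear). It has 13 states:
  I0: { [F → . Y ,], [F → . g *], [F' → . F], [Y → . * c *], [Y → . -], [Y → . c Y -] }  — shift
  I1: { [Y → * . c *] }  — shift
  I2: { [Y → - .] }  — reduce
  I3: { [F' → F .] }  — accept
  I4: { [F → Y . ,] }  — shift
  I5: { [Y → . * c *], [Y → . -], [Y → . c Y -], [Y → c . Y -] }  — shift
  I6: { [F → g . *] }  — shift
  I7: { [F → g * .] }  — reduce
  I8: { [Y → c Y . -] }  — shift
  I9: { [Y → c Y - .] }  — reduce
  I10: { [F → Y , .] }  — reduce
  I11: { [Y → * c . *] }  — shift
  I12: { [Y → * c * .] }  — reduce

No state contains both a complete item and a shift item.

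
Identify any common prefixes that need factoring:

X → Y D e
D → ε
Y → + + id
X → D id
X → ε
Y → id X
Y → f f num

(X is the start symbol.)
No, left-factoring is not needed

Left-factoring is needed when two productions for the same non-terminal
share a common prefix on the right-hand side.

Productions for X:
  X → Y D e
  X → D id
  X → ε
Productions for Y:
  Y → + + id
  Y → id X
  Y → f f num

No common prefixes found.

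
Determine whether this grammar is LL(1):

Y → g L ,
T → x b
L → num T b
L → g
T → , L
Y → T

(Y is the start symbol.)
A grammar is LL(1) if for each non-terminal N with multiple productions, the predict sets of those productions are pairwise disjoint, where PREDICT(N → α) = (FIRST(α) \ {ε}) ∪ (FOLLOW(N) if α ⇒* ε).

Relevant sets:
  FIRST(T) = { ',', 'x' }

For Y:
  PREDICT(Y → g L ',') = { 'g' }
  PREDICT(Y → T) = { ',', 'x' }
For T:
  PREDICT(T → x b) = { 'x' }
  PREDICT(T → ',' L) = { ',' }
For L:
  PREDICT(L → num T b) = { 'num' }
  PREDICT(L → g) = { 'g' }

All predict sets are disjoint. The grammar IS LL(1).

Answer: Yes, the grammar is LL(1).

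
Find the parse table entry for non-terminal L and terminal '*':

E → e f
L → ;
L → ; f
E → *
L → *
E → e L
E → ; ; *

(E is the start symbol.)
L → *

To find M[L, '*'], we find productions for L where '*' is in the predict set (PREDICT(N → α) = (FIRST(α) \ {ε}) ∪ (FOLLOW(N) if α ⇒* ε)).

L → ;: PREDICT = { ';' }
L → ; f: PREDICT = { ';' }
L → *: PREDICT = { '*' }
  '*' is in predict set, so this production goes in M[L, '*']

M[L, '*'] = L → *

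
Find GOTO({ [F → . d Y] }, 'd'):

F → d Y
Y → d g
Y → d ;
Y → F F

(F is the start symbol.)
GOTO(I, 'd') = CLOSURE({ [A → αX.β] : [A → α.Xβ] ∈ I, X = 'd' })

Items with dot before 'd', with the dot advanced:
  [F → . d Y] → [F → d . Y]
Closure of the advanced items:
  [F → d . Y] has the dot before Y: add [Y → . d g], [Y → . d ;], [Y → . F F]
  [Y → . F F] has the dot before F: add [F → . d Y]

GOTO = { [F → . d Y], [F → d . Y], [Y → . F F], [Y → . d ;], [Y → . d g] }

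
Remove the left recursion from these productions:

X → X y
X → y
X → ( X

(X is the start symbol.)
X is directly left-recursive. The standard transformation for
  A → A α₁ | ... | A α_m | β₁ | ... | β_n
is
  A  → β₁ A' | ... | β_n A'
  A' → α₁ A' | ... | α_m A' | ε

X → y becomes X → y X'
X → ( X becomes X → ( X X'
X → X y becomes X' → y X'
Add X' → ε

Resulting grammar:
X → y X'
X → ( X X'
X' → y X'
X' → ε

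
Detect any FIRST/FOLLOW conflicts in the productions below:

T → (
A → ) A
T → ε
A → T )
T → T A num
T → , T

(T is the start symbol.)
Yes. T → '(' with FOLLOW(T) on { '(' }; T → T A num with FOLLOW(T) on { '(', ')', ',' }; T → ',' T with FOLLOW(T) on { ',' }

Nullable non-terminals: T.
FIRST sets used below: FIRST(T) = { '(', ')', ',', ε }, FIRST(A) = { '(', ')', ',' }

T: nullable alternative(s) T → ε; FOLLOW(T) = { $, '(', ')', ',' }
  T → (: FIRST \ {ε} = { '(' } — overlaps FOLLOW(T) on { '(' }: CONFLICT
  T → ε: FIRST \ {ε} = { } — this is the only nullable alternative, skip
  T → T A num: FIRST \ {ε} = { '(', ')', ',' } — overlaps FOLLOW(T) on { '(', ')', ',' }: CONFLICT
  T → , T: FIRST \ {ε} = { ',' } — overlaps FOLLOW(T) on { ',' }: CONFLICT

A has no nullable alternative, so no FIRST/FOLLOW check is needed there.

So the grammar has 3 FIRST/FOLLOW conflicts (marked CONFLICT above).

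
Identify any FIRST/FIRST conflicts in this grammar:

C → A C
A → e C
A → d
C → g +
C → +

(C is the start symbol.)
FIRST sets of the non-terminals at (or reachable through a nullable prefix from) the front of some alternative:
  FIRST(A) = { 'd', 'e' }

Productions for C:
  C → A C: FIRST = { 'd', 'e' }
  C → g +: FIRST = { 'g' }
  C → +: FIRST = { '+' }
Productions for A:
  A → e C: FIRST = { 'e' }
  A → d: FIRST = { 'd' }

All alternatives of each non-terminal have pairwise disjoint FIRST sets.

Answer: No FIRST/FIRST conflicts.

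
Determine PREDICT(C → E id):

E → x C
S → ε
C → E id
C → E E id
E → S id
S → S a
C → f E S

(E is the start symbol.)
PREDICT(C → E id) = (FIRST(RHS) \ {ε}) ∪ (FOLLOW(C) if ε ∈ FIRST(RHS), i.e. RHS ⇒* ε)
FIRST(E) = { 'a', 'id', 'x' }
FIRST(E id) = { 'a', 'id', 'x' }
ε ∉ FIRST(E id), so FOLLOW(C) is not added.
PREDICT(C → E id) = { 'a', 'id', 'x' }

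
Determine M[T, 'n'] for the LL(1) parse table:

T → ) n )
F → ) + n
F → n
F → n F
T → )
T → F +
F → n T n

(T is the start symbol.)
To find M[T, 'n'], we find productions for T where 'n' is in the predict set (PREDICT(N → α) = (FIRST(α) \ {ε}) ∪ (FOLLOW(N) if α ⇒* ε)).

Relevant sets:
  FIRST(F) = { ')', 'n' }

T → ) n ): PREDICT = { ')' }
T → ): PREDICT = { ')' }
T → F +: PREDICT = { ')', 'n' }
  'n' is in predict set, so this production goes in M[T, 'n']

M[T, 'n'] = T → F +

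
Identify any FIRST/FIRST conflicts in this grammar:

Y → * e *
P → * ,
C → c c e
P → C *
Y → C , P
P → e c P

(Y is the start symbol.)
A FIRST/FIRST conflict occurs when two productions N → α and N → β for the same non-terminal have FIRST(α) ∩ FIRST(β) ≠ ∅ (with ε ∈ FIRST of a nullable right-hand side, so two nullable alternatives also conflict).

FIRST sets of the non-terminals at (or reachable through a nullable prefix from) the front of some alternative:
  FIRST(C) = { 'c' }

Productions for Y:
  Y → * e *: FIRST = { '*' }
  Y → C , P: FIRST = { 'c' }
Productions for P:
  P → * ,: FIRST = { '*' }
  P → C *: FIRST = { 'c' }
  P → e c P: FIRST = { 'e' }
C has only one production, so no FIRST/FIRST conflict is possible there.

All alternatives of each non-terminal have pairwise disjoint FIRST sets.

Answer: No FIRST/FIRST conflicts.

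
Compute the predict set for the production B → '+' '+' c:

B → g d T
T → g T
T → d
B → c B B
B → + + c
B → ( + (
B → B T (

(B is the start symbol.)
PREDICT(B → '+' '+' c) = (FIRST(RHS) \ {ε}) ∪ (FOLLOW(B) if ε ∈ FIRST(RHS), i.e. RHS ⇒* ε)
FIRST('+' '+' c) = { '+' }
ε ∉ FIRST('+' '+' c), so FOLLOW(B) is not added.
PREDICT(B → '+' '+' c) = { '+' }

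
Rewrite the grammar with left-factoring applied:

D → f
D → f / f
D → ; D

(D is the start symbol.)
Left-factoring transforms A → αβ₁ | αβ₂ into A → αA' and A' → β₁ | β₂
(α is the longest common prefix among the alternatives). Repeat until
no nonterminal has two alternatives with a common prefix.

Round 1: D has alternatives sharing prefix 'f'. Introduce D': D → f D'
  Add: D' → ε
  Add: D' → / f

No remaining common prefixes — done.

Resulting grammar:
D → f D'
D' → ε
D' → / f
D → ; D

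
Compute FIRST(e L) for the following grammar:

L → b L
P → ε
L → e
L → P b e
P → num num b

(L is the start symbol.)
To compute FIRST(e L), process the symbols left to right:
Symbol e is a terminal. Add 'e' and stop.
FIRST(e L) = { 'e' }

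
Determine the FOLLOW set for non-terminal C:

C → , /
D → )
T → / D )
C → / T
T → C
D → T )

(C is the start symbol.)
To compute FOLLOW(C), find every occurrence of C on a right-hand side N → α C β: add FIRST(β) \ {ε}, and if β is empty or nullable also add FOLLOW(N). Iterate to a fixed point.

C is the start symbol, so $ ∈ FOLLOW(C).
In T → C: C is at the end, add FOLLOW(T)

The FOLLOW sets referred to above (computed the same way, to a fixed point):
  FOLLOW(T) = { $, ')' }

Taking the union: FOLLOW(C) = { $, ')' }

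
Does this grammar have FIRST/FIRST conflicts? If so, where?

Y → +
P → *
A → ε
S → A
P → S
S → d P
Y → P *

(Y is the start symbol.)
No FIRST/FIRST conflicts.

A FIRST/FIRST conflict occurs when two productions N → α and N → β for the same non-terminal have FIRST(α) ∩ FIRST(β) ≠ ∅ (with ε ∈ FIRST of a nullable right-hand side, so two nullable alternatives also conflict).

FIRST sets of the non-terminals at (or reachable through a nullable prefix from) the front of some alternative:
  FIRST(P) = { '*', 'd', ε }
  FIRST(S) = { 'd', ε }
  FIRST(A) = { ε }

Productions for Y:
  Y → +: FIRST = { '+' }
  Y → P *: FIRST = { '*', 'd' }
Productions for P:
  P → *: FIRST = { '*' }
  P → S: FIRST = { 'd', ε }
Productions for S:
  S → A: FIRST = { ε }
  S → d P: FIRST = { 'd' }
A has only one production, so no FIRST/FIRST conflict is possible there.

All alternatives of each non-terminal have pairwise disjoint FIRST sets.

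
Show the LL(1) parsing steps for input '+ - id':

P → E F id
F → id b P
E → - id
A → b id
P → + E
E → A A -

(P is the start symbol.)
Stack is shown with the top on the left.

Stack   Input     Action
------------------------
P $     + - id $  output P → + E
+ E $   + - id $  match '+'
E $     - id $    output E → - id
- id $  - id $    match '-'
id $    id $      match 'id'
$       $         accept

The string is accepted.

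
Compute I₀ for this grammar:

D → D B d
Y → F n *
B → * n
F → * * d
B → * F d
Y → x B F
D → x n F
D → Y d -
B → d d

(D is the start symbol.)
{ [D → . D B d], [D → . Y d -], [D → . x n F], [D' → . D], [F → . * * d], [Y → . F n *], [Y → . x B F] }

First, augment the grammar with D' → D
I₀ = CLOSURE({ [D' → . D] }):
  [D' → . D] has the dot before D: add [D → . D B d], [D → . x n F], [D → . Y d -]
  [D → . Y d -] has the dot before Y: add [Y → . F n *], [Y → . x B F]
  [Y → . F n *] has the dot before F: add [F → . * * d]
No further items can be added.

I₀ = { [D → . D B d], [D → . Y d -], [D → . x n F], [D' → . D], [F → . * * d], [Y → . F n *], [Y → . x B F] }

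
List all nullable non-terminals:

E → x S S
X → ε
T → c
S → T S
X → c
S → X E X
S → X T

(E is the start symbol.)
A non-terminal is nullable if it can derive ε (the empty string): either it has an ε-production, or it has a production whose right-hand side consists entirely of nullable non-terminals.

ε-productions: X → ε
So X is immediately nullable.
No further non-terminal can be added: every production for the remaining non-terminals contains a terminal or a non-nullable non-terminal.
Nullable = { 'X' }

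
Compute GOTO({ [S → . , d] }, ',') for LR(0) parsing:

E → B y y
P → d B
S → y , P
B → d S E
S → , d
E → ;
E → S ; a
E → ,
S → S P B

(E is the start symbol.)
{ [S → , . d] }

GOTO(I, ',') = CLOSURE({ [A → αX.β] : [A → α.Xβ] ∈ I, X = ',' })

Items with dot before ',', with the dot advanced:
  [S → . , d] → [S → , . d]
Closure adds nothing (no advanced item has the dot before a non-terminal).

GOTO = { [S → , . d] }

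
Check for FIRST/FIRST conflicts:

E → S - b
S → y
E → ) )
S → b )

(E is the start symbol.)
A FIRST/FIRST conflict occurs when two productions N → α and N → β for the same non-terminal have FIRST(α) ∩ FIRST(β) ≠ ∅ (with ε ∈ FIRST of a nullable right-hand side, so two nullable alternatives also conflict).

FIRST sets of the non-terminals at (or reachable through a nullable prefix from) the front of some alternative:
  FIRST(S) = { 'b', 'y' }

Productions for E:
  E → S - b: FIRST = { 'b', 'y' }
  E → ) ): FIRST = { ')' }
Productions for S:
  S → y: FIRST = { 'y' }
  S → b ): FIRST = { 'b' }

All alternatives of each non-terminal have pairwise disjoint FIRST sets.

Answer: No FIRST/FIRST conflicts.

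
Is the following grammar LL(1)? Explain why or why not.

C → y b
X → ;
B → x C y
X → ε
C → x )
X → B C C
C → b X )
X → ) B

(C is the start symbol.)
A grammar is LL(1) if for each non-terminal N with multiple productions, the predict sets of those productions are pairwise disjoint, where PREDICT(N → α) = (FIRST(α) \ {ε}) ∪ (FOLLOW(N) if α ⇒* ε).

Relevant sets:
  FIRST(B) = { 'x' }
  FOLLOW(X) = { ')' }

For C:
  PREDICT(C → y b) = { 'y' }
  PREDICT(C → x ')') = { 'x' }
  PREDICT(C → b X ')') = { 'b' }
For X:
  PREDICT(X → ';') = { ';' }
  PREDICT(X → ε) = { ')' }
  PREDICT(X → B C C) = { 'x' }
  PREDICT(X → ')' B) = { ')' }
B has a single production, so nothing to check there.

Conflict found: Predict set conflict for X: { ')' }
The grammar is NOT LL(1).

Answer: No. Predict set conflict for X: { ')' }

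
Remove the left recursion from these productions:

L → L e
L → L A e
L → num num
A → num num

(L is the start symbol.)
L is directly left-recursive. The standard transformation for
  A → A α₁ | ... | A α_m | β₁ | ... | β_n
is
  A  → β₁ A' | ... | β_n A'
  A' → α₁ A' | ... | α_m A' | ε

L → num num becomes L → num num L'
L → L e becomes L' → e L'
L → L A e becomes L' → A e L'
Add L' → ε

Productions for other non-terminals are unchanged:
  A → num num

Resulting grammar:
L → num num L'
L' → e L'
L' → A e L'
L' → ε
A → num num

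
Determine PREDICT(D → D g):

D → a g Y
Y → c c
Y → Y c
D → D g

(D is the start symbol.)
PREDICT(D → D g) = (FIRST(RHS) \ {ε}) ∪ (FOLLOW(D) if ε ∈ FIRST(RHS), i.e. RHS ⇒* ε)
FIRST(D) = { 'a' }
FIRST(D g) = { 'a' }
ε ∉ FIRST(D g), so FOLLOW(D) is not added.
PREDICT(D → D g) = { 'a' }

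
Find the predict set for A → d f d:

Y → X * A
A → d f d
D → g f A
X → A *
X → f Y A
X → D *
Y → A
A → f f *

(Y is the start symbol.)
{ 'd' }

PREDICT(A → d f d) = (FIRST(RHS) \ {ε}) ∪ (FOLLOW(A) if ε ∈ FIRST(RHS), i.e. RHS ⇒* ε)
FIRST(d f d) = { 'd' }
ε ∉ FIRST(d f d), so FOLLOW(A) is not added.
PREDICT(A → d f d) = { 'd' }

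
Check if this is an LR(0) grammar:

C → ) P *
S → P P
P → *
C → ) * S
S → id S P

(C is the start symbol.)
No. Shift-reduce conflict between [P → * .] and [P → . *]

A grammar is LR(0) if no state in the canonical LR(0) collection has:
  - both a shift item (dot before a terminal) and a complete item (shift-reduce conflict), or
  - two or more complete items (reduce-reduce conflict; the accept item [C' → C .] counts as a complete item here).

Augment with C' → C and build the canonical LR(0) collection (I0 = CLOSURE({[C' → . C]}), then GOTO on every symbol after a dot until no new states appear). It has 13 states:
  I0: { [C → . ) * S], [C → . ) P *], [C' → . C] }  — shift
  I1: { [C → ) . * S], [C → ) . P *], [P → . *] }  — shift
  I2: { [C' → C .] }  — accept
  I3: { [C → ) * . S], [P → * .], [P → . *], [S → . P P], [S → . id S P] }  — shift, reduce
  I4: { [C → ) P . *] }  — shift
  I5: { [C → ) P * .] }  — reduce
  I6: { [P → * .] }  — reduce
  I7: { [P → . *], [S → P . P] }  — shift
  I8: { [C → ) * S .] }  — reduce
  I9: { [P → . *], [S → . P P], [S → . id S P], [S → id . S P] }  — shift
  I10: { [P → . *], [S → id S . P] }  — shift
  I11: { [S → id S P .] }  — reduce
  I12: { [S → P P .] }  — reduce

Conflict in state I3:
  Shift-reduce conflict between [P → * .] and [P → . *]
So the grammar is NOT LR(0).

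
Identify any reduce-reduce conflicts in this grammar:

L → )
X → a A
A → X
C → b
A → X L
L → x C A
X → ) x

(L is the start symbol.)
No reduce-reduce conflicts

A reduce-reduce conflict occurs when an LR(0) state has two complete items [A → α .] and [B → β .] — both call for a reduction, and with no lookahead the parser cannot choose between them.

Augment with L' → L and build the canonical LR(0) collection (I0 = CLOSURE({[L' → . L]}), then GOTO on every symbol after a dot until no new states appear). It has 13 states:
  I0: { [L → . )], [L → . x C A], [L' → . L] }  — shift
  I1: { [L → ) .] }  — reduce
  I2: { [L' → L .] }  — accept
  I3: { [C → . b], [L → x . C A] }  — shift
  I4: { [A → . X L], [A → . X], [L → x C . A], [X → . ) x], [X → . a A] }  — shift
  I5: { [C → b .] }  — reduce
  I6: { [X → ) . x] }  — shift
  I7: { [L → x C A .] }  — reduce
  I8: { [A → X . L], [A → X .], [L → . )], [L → . x C A] }  — shift, reduce
  I9: { [A → . X L], [A → . X], [X → . ) x], [X → . a A], [X → a . A] }  — shift
  I10: { [X → a A .] }  — reduce
  I11: { [A → X L .] }  — reduce
  I12: { [X → ) x .] }  — reduce

No state contains more than one complete item.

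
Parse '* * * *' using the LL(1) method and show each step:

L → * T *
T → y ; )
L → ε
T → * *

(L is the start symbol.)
LL(1) parsing maintains a stack (initially the start symbol over $) and the input. At each step: if the stack top is a terminal, match it against the current input token; if it is a non-terminal N, replace it with the RHS of M[N, lookahead] (the unique production whose predict set contains the lookahead).

Stack is shown with the top on the left.

Stack    Input      Action
--------------------------
L $      * * * * $  output L → * T *
* T * $  * * * * $  match '*'
T * $    * * * $    output T → * *
* * * $  * * * $    match '*'
* * $    * * $      match '*'
* $      * $        match '*'
$        $          accept

The string is accepted.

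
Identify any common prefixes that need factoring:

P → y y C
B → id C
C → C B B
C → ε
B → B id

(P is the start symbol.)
No, left-factoring is not needed

Left-factoring is needed when two productions for the same non-terminal
share a common prefix on the right-hand side.

Productions for B:
  B → id C
  B → B id
Productions for C:
  C → C B B
  C → ε

No common prefixes found.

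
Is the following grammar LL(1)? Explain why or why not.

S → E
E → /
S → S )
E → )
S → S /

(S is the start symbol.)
No. Predict set conflict for S: { ')', '/' }

Relevant sets:
  FIRST(E) = { ')', '/' }
  FIRST(S) = { ')', '/' }

For S:
  PREDICT(S → E) = { ')', '/' }
  PREDICT(S → S ')') = { ')', '/' }
  PREDICT(S → S '/') = { ')', '/' }
For E:
  PREDICT(E → '/') = { '/' }
  PREDICT(E → ')') = { ')' }

Conflict found: Predict set conflict for S: { ')', '/' }
The grammar is NOT LL(1).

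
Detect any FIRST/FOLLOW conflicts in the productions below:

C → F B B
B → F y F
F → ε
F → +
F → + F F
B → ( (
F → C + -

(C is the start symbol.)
A FIRST/FOLLOW conflict occurs when a non-terminal N has a nullable alternative N → β (β ⇒* ε) and another alternative N → α with FIRST(α) ∩ FOLLOW(N) ≠ ∅: on such a lookahead the parser cannot decide between expanding α and letting N vanish via β.

Nullable non-terminals: F.
FIRST sets used below: FIRST(C) = { '(', '+', 'y' }

F: nullable alternative(s) F → ε; FOLLOW(F) = { $, '(', '+', 'y' }
  F → ε: FIRST \ {ε} = { } — this is the only nullable alternative, skip
  F → +: FIRST \ {ε} = { '+' } — overlaps FOLLOW(F) on { '+' }: CONFLICT
  F → + F F: FIRST \ {ε} = { '+' } — overlaps FOLLOW(F) on { '+' }: CONFLICT
  F → C + -: FIRST \ {ε} = { '(', '+', 'y' } — overlaps FOLLOW(F) on { '(', '+', 'y' }: CONFLICT

B, C have no nullable alternative, so no FIRST/FOLLOW check is needed there.

So the grammar has 3 FIRST/FOLLOW conflicts (marked CONFLICT above).

Answer: Yes. F → '+' with FOLLOW(F) on { '+' }; F → '+' F F with FOLLOW(F) on { '+' }; F → C '+' '-' with FOLLOW(F) on { '(', '+', 'y' }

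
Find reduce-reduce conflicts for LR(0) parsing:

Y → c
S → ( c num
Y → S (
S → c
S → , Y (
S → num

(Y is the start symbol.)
A reduce-reduce conflict occurs when an LR(0) state has two complete items [A → α .] and [B → β .] — both call for a reduction, and with no lookahead the parser cannot choose between them.

Augment with Y' → Y and build the canonical LR(0) collection (I0 = CLOSURE({[Y' → . Y]}), then GOTO on every symbol after a dot until no new states appear). It has 12 states:
  I0: { [S → . ( c num], [S → . , Y (], [S → . c], [S → . num], [Y → . S (], [Y → . c], [Y' → . Y] }  — shift
  I1: { [S → ( . c num] }  — shift
  I2: { [S → , . Y (], [S → . ( c num], [S → . , Y (], [S → . c], [S → . num], [Y → . S (], [Y → . c] }  — shift
  I3: { [Y → S . (] }  — shift
  I4: { [Y' → Y .] }  — accept
  I5: { [S → c .], [Y → c .] }  — 2 reduces
  I6: { [S → num .] }  — reduce
  I7: { [Y → S ( .] }  — reduce
  I8: { [S → , Y . (] }  — shift
  I9: { [S → , Y ( .] }  — reduce
  I10: { [S → ( c . num] }  — shift
  I11: { [S → ( c num .] }  — reduce

I5 contains complete items [S → c .], [Y → c .] — reduce-reduce conflict.

Answer: Yes — I5: [S → c .] vs [Y → c .]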